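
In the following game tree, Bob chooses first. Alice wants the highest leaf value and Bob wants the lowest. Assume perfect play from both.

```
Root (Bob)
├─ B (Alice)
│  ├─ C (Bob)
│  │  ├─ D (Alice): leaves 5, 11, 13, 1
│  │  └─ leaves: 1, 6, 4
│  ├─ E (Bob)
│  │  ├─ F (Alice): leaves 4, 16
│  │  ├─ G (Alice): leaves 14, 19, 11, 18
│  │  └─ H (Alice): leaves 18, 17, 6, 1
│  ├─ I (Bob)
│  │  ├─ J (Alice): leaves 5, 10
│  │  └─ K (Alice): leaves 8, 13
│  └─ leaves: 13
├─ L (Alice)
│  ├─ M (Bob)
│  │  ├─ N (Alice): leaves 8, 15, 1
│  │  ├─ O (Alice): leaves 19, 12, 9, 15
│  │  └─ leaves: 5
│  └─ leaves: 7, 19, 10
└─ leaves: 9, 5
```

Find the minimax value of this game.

5

D (Alice): max(5, 11, 13, 1) = 13
C (Bob): min(13, 1, 6, 4) = 1
F (Alice): max(4, 16) = 16
G (Alice): max(14, 19, 11, 18) = 19
H (Alice): max(18, 17, 6, 1) = 18
E (Bob): min(16, 19, 18) = 16
J (Alice): max(5, 10) = 10
K (Alice): max(8, 13) = 13
I (Bob): min(10, 13) = 10
B (Alice): max(1, 16, 10, 13) = 16
N (Alice): max(8, 15, 1) = 15
O (Alice): max(19, 12, 9, 15) = 19
M (Bob): min(15, 19, 5) = 5
L (Alice): max(5, 7, 19, 10) = 19
Root (Bob): min(16, 19, 9, 5) = 5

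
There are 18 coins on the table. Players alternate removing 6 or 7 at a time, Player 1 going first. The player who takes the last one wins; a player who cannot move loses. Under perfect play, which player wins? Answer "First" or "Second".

Positions where the player to move wins (W) vs loses (L):
i:   0  1  2  3  4  5  6  7  8  9 10 11 12 13 14 15 16 17 18
     L  L  L  L  L  L  W  W  W  W  W  W  W  L  L  L  L  L  L
Position 18 is L, so the second player wins.

Second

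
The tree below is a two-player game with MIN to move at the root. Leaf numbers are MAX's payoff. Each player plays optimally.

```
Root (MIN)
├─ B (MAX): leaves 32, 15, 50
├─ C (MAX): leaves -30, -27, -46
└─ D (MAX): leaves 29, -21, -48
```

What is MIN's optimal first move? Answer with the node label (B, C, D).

C

B (MAX): max(32, 15, 50) = 50
C (MAX): max(-30, -27, -46) = -27
D (MAX): max(29, -21, -48) = 29
Root (MIN): min(50, -27, 29) = -27
MIN picks the child with the lowest value: C (value -27).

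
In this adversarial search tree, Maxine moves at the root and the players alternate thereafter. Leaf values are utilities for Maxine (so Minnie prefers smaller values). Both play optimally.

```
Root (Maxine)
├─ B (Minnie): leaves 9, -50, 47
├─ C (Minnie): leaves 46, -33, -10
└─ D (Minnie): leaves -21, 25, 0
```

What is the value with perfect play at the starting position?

-21

B (Minnie): min(9, -50, 47) = -50
C (Minnie): min(46, -33, -10) = -33
D (Minnie): min(-21, 25, 0) = -21
Root (Maxine): max(-50, -33, -21) = -21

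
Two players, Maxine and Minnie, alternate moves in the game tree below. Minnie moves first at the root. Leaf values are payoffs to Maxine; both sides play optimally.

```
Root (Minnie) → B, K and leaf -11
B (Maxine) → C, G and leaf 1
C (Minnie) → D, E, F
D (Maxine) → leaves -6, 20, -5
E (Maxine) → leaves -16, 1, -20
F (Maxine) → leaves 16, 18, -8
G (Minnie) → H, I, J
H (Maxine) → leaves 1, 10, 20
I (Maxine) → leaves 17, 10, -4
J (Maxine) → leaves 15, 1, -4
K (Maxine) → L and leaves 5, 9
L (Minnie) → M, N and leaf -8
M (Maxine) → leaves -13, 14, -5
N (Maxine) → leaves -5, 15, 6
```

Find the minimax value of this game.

-11

D (Maxine): max(-6, 20, -5) = 20
E (Maxine): max(-16, 1, -20) = 1
F (Maxine): max(16, 18, -8) = 18
C (Minnie): min(20, 1, 18) = 1
H (Maxine): max(1, 10, 20) = 20
I (Maxine): max(17, 10, -4) = 17
J (Maxine): max(15, 1, -4) = 15
G (Minnie): min(20, 17, 15) = 15
B (Maxine): max(1, 15, 1) = 15
M (Maxine): max(-13, 14, -5) = 14
N (Maxine): max(-5, 15, 6) = 15
L (Minnie): min(14, 15, -8) = -8
K (Maxine): max(-8, 5, 9) = 9
Root (Minnie): min(15, 9, -11) = -11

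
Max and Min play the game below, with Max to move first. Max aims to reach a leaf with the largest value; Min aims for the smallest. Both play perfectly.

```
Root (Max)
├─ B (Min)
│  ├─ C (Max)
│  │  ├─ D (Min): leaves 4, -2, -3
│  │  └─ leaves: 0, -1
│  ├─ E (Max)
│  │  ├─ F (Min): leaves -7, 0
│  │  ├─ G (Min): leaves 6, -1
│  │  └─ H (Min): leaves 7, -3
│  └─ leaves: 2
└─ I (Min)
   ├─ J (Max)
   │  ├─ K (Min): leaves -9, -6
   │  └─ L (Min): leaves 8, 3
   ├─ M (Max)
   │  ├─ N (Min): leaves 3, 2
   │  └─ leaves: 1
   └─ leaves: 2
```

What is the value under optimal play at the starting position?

2

D (Min): min(4, -2, -3) = -3
C (Max): max(-3, 0, -1) = 0
F (Min): min(-7, 0) = -7
G (Min): min(6, -1) = -1
H (Min): min(7, -3) = -3
E (Max): max(-7, -1, -3) = -1
B (Min): min(0, -1, 2) = -1
K (Min): min(-9, -6) = -9
L (Min): min(8, 3) = 3
J (Max): max(-9, 3) = 3
N (Min): min(3, 2) = 2
M (Max): max(2, 1) = 2
I (Min): min(3, 2, 2) = 2
Root (Max): max(-1, 2) = 2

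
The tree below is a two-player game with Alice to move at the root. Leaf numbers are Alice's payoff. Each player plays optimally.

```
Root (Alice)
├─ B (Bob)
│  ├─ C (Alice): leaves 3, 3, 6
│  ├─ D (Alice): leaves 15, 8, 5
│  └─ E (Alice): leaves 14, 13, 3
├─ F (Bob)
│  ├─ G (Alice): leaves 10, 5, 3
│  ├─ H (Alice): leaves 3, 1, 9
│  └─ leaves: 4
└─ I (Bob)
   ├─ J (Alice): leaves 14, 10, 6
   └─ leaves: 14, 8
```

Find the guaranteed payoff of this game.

C (Alice): max(3, 3, 6) = 6
D (Alice): max(15, 8, 5) = 15
E (Alice): max(14, 13, 3) = 14
B (Bob): min(6, 15, 14) = 6
G (Alice): max(10, 5, 3) = 10
H (Alice): max(3, 1, 9) = 9
F (Bob): min(10, 9, 4) = 4
J (Alice): max(14, 10, 6) = 14
I (Bob): min(14, 14, 8) = 8
Root (Alice): max(6, 4, 8) = 8

8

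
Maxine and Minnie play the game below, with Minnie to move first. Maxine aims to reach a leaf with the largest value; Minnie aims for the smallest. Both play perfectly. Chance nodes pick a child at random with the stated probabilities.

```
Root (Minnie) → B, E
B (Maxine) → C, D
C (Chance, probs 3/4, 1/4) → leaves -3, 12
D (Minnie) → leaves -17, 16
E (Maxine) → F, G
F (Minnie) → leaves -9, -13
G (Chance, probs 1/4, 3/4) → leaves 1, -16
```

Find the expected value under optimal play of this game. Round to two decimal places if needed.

C (Chance): 3/4·-3 + 1/4·12 = 0.75
D (Minnie): min(-17, 16) = -17
B (Maxine): max(0.75, -17) = 0.75
F (Minnie): min(-9, -13) = -13
G (Chance): 1/4·1 + 3/4·-16 = -11.75
E (Maxine): max(-13, -11.75) = -11.75
Root (Minnie): min(0.75, -11.75) = -11.75

-11.75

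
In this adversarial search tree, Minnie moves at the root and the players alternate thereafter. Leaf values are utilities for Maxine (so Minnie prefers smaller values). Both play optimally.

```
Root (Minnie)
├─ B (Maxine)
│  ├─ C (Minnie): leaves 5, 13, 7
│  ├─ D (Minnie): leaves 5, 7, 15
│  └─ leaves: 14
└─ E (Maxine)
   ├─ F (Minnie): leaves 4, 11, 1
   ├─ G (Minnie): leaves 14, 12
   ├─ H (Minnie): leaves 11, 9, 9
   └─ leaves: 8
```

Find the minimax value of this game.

C (Minnie): min(5, 13, 7) = 5
D (Minnie): min(5, 7, 15) = 5
B (Maxine): max(5, 5, 14) = 14
F (Minnie): min(4, 11, 1) = 1
G (Minnie): min(14, 12) = 12
H (Minnie): min(11, 9, 9) = 9
E (Maxine): max(1, 12, 9, 8) = 12
Root (Minnie): min(14, 12) = 12

12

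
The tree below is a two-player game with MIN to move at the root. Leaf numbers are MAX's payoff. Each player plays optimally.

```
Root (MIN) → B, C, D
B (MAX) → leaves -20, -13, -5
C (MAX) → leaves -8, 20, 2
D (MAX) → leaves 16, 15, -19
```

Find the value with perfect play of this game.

-5

B (MAX): max(-20, -13, -5) = -5
C (MAX): max(-8, 20, 2) = 20
D (MAX): max(16, 15, -19) = 16
Root (MIN): min(-5, 20, 16) = -5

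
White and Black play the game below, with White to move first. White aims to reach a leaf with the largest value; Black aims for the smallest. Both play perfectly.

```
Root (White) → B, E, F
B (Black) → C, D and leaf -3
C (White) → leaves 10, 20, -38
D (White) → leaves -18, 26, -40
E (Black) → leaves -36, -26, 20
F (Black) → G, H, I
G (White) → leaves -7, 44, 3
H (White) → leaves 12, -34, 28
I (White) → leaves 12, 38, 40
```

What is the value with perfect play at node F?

G: max(-7, 44, 3) = 44
H: max(12, -34, 28) = 28
I: max(12, 38, 40) = 40
F: min(44, 28, 40) = 28

28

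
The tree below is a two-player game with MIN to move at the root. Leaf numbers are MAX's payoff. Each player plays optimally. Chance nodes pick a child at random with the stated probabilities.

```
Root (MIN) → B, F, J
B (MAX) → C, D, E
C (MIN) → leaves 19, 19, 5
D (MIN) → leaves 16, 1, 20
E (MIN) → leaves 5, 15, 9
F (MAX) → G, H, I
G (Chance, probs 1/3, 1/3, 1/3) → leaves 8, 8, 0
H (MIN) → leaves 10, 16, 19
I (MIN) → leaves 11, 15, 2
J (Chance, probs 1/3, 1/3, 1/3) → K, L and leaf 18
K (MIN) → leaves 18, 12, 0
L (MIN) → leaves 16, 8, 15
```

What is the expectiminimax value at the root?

C (MIN): min(19, 19, 5) = 5
D (MIN): min(16, 1, 20) = 1
E (MIN): min(5, 15, 9) = 5
B (MAX): max(5, 1, 5) = 5
G (Chance): 1/3·8 + 1/3·8 + 1/3·0 = 5.33
H (MIN): min(10, 16, 19) = 10
I (MIN): min(11, 15, 2) = 2
F (MAX): max(5.33, 10, 2) = 10
K (MIN): min(18, 12, 0) = 0
L (MIN): min(16, 8, 15) = 8
J (Chance): 1/3·0 + 1/3·8 + 1/3·18 = 8.67
Root (MIN): min(5, 10, 8.67) = 5

5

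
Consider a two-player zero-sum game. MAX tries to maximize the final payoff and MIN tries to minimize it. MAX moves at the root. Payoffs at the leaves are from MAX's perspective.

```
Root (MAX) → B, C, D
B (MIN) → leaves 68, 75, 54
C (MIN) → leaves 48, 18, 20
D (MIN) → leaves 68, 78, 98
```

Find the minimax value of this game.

68

B (MIN): min(68, 75, 54) = 54
C (MIN): min(48, 18, 20) = 18
D (MIN): min(68, 78, 98) = 68
Root (MAX): max(54, 18, 68) = 68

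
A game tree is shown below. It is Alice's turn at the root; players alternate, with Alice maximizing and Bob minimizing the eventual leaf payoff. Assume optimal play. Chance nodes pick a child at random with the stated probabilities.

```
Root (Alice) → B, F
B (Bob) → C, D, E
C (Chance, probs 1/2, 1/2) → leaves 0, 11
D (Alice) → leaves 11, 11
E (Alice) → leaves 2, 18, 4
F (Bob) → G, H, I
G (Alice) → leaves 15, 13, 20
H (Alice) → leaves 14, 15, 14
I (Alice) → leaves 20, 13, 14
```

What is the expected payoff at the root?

C (Chance): 1/2·0 + 1/2·11 = 5.5
D (Alice): max(11, 11) = 11
E (Alice): max(2, 18, 4) = 18
B (Bob): min(5.5, 11, 18) = 5.5
G (Alice): max(15, 13, 20) = 20
H (Alice): max(14, 15, 14) = 15
I (Alice): max(20, 13, 14) = 20
F (Bob): min(20, 15, 20) = 15
Root (Alice): max(5.5, 15) = 15

15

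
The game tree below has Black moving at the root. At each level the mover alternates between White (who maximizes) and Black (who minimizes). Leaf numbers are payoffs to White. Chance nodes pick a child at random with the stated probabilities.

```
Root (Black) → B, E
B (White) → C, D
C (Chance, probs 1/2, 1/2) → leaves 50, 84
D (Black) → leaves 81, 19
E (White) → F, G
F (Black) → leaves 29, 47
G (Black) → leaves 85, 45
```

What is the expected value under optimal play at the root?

45

C (Chance): 1/2·50 + 1/2·84 = 67
D (Black): min(81, 19) = 19
B (White): max(67, 19) = 67
F (Black): min(29, 47) = 29
G (Black): min(85, 45) = 45
E (White): max(29, 45) = 45
Root (Black): min(67, 45) = 45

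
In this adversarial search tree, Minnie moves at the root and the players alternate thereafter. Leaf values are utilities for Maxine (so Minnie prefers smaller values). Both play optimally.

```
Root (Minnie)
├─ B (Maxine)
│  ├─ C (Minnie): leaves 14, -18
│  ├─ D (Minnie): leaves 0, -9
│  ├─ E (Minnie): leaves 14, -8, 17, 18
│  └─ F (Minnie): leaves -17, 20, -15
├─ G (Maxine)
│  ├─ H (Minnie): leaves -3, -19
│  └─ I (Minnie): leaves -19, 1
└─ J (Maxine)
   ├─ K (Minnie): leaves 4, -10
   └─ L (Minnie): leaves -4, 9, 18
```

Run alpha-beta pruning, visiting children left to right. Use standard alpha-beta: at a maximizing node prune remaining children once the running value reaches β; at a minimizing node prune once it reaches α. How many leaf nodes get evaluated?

14

C [α=-∞,β=+∞]: v=-18
D [α=-18,β=+∞]: v=-9
E [α=-9,β=+∞]: v=-8
F [α=-8,β=+∞]: v=-17 after child 1 ≤ α → α-cutoff, skip 2
B [α=-∞,β=+∞]: v=-8
H [α=-∞,β=-8]: v=-19
I [α=-19,β=-8]: v=-19 after child 1 ≤ α → α-cutoff, skip 1
G [α=-∞,β=-8]: v=-19
K [α=-∞,β=-19]: v=-10
J [α=-∞,β=-19]: v=-10 after child 1 ≥ β → β-cutoff, skip 1
Root [α=-∞,β=+∞]: v=-19
Leaves evaluated: 14 of 20.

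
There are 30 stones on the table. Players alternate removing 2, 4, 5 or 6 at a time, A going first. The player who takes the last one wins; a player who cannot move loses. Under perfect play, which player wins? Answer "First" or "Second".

First

i:   0  1  2  3  4  5  6  7  8  9 10 11 12 13 14 15 16 17 18 19 20 21 22 23 24 25 26 27 28 29 30
     L  L  W  W  W  W  W  W  L  L  W  W  W  W  W  W  L  L  W  W  W  W  W  W  L  L  W  W  W  W  W
Position 30 is W, so the first player wins.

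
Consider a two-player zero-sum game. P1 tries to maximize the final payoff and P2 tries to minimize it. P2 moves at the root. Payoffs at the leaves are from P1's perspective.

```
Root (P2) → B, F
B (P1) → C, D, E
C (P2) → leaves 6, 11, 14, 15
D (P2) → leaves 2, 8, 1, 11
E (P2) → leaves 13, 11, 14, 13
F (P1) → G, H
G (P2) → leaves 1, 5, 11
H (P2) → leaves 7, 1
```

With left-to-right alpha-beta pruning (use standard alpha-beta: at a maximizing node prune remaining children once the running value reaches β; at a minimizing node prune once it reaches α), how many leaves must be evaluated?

C [α=-∞,β=+∞]: v=6
D [α=6,β=+∞]: v=2 after child 1 ≤ α → α-cutoff, skip 3
E [α=6,β=+∞]: v=11
B [α=-∞,β=+∞]: v=11
G [α=-∞,β=11]: v=1
H [α=1,β=11]: v=1
F [α=-∞,β=11]: v=1
Root [α=-∞,β=+∞]: v=1
Leaves evaluated: 14 of 17.

14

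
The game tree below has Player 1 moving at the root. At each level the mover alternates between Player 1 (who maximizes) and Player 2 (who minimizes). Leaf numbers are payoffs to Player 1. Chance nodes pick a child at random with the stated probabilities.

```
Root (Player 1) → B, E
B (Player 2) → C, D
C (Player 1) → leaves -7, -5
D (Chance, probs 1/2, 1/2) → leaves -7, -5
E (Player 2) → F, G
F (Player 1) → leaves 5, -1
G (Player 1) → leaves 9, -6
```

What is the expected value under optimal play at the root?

5

C (Player 1): max(-7, -5) = -5
D (Chance): 1/2·-7 + 1/2·-5 = -6
B (Player 2): min(-5, -6) = -6
F (Player 1): max(5, -1) = 5
G (Player 1): max(9, -6) = 9
E (Player 2): min(5, 9) = 5
Root (Player 1): max(-6, 5) = 5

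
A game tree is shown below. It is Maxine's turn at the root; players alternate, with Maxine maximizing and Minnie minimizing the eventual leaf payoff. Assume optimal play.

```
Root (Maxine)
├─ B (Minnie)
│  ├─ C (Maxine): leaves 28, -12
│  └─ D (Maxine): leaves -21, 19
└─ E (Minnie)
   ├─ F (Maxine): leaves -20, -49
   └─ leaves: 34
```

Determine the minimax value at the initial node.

19

C (Maxine): max(28, -12) = 28
D (Maxine): max(-21, 19) = 19
B (Minnie): min(28, 19) = 19
F (Maxine): max(-20, -49) = -20
E (Minnie): min(-20, 34) = -20
Root (Maxine): max(19, -20) = 19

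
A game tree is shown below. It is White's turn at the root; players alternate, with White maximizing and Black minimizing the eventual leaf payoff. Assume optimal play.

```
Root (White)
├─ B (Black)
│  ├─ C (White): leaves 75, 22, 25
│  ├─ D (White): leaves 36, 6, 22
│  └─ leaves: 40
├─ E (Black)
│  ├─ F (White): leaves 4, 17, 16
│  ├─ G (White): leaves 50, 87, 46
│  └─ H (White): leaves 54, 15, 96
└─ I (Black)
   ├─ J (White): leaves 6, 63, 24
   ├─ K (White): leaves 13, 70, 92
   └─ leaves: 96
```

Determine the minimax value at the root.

63

C (White): max(75, 22, 25) = 75
D (White): max(36, 6, 22) = 36
B (Black): min(75, 36, 40) = 36
F (White): max(4, 17, 16) = 17
G (White): max(50, 87, 46) = 87
H (White): max(54, 15, 96) = 96
E (Black): min(17, 87, 96) = 17
J (White): max(6, 63, 24) = 63
K (White): max(13, 70, 92) = 92
I (Black): min(63, 92, 96) = 63
Root (White): max(36, 17, 63) = 63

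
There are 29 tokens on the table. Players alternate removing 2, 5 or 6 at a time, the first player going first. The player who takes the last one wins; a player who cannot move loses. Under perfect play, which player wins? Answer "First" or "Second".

First

W/L table (W = player to move can force a win):
i:   0  1  2  3  4  5  6  7  8  9 10 11 12 13 14 15 16 17 18 19 20 21 22 23 24 25 26 27 28 29
     L  L  W  W  L  W  W  W  L  W  W  L  L  W  W  L  W  W  W  L  W  W  L  L  W  W  L  W  W  W
Position 29 is W, so the first player wins.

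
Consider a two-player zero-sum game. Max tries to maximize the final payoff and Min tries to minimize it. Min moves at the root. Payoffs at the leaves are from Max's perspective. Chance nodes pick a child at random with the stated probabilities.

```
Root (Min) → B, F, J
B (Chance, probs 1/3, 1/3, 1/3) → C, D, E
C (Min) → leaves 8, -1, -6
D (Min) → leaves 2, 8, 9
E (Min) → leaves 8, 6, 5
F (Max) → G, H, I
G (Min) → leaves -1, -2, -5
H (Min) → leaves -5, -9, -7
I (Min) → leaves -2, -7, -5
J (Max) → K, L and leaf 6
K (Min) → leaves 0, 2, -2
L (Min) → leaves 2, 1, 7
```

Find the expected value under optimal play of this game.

-5

C (Min): min(8, -1, -6) = -6
D (Min): min(2, 8, 9) = 2
E (Min): min(8, 6, 5) = 5
B (Chance): 1/3·-6 + 1/3·2 + 1/3·5 = 0.33
G (Min): min(-1, -2, -5) = -5
H (Min): min(-5, -9, -7) = -9
I (Min): min(-2, -7, -5) = -7
F (Max): max(-5, -9, -7) = -5
K (Min): min(0, 2, -2) = -2
L (Min): min(2, 1, 7) = 1
J (Max): max(-2, 1, 6) = 6
Root (Min): min(0.33, -5, 6) = -5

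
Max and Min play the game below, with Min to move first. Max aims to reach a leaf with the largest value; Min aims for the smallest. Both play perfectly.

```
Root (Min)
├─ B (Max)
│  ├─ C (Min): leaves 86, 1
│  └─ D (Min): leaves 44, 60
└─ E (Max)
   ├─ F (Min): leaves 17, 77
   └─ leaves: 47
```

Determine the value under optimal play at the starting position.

C (Min): min(86, 1) = 1
D (Min): min(44, 60) = 44
B (Max): max(1, 44) = 44
F (Min): min(17, 77) = 17
E (Max): max(17, 47) = 47
Root (Min): min(44, 47) = 44

44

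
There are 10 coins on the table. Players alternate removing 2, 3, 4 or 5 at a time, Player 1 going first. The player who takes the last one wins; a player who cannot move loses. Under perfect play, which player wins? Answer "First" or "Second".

i:   0  1  2  3  4  5  6  7  8  9 10
     L  L  W  W  W  W  W  L  L  W  W
Position 10 is W, so the first player wins.

First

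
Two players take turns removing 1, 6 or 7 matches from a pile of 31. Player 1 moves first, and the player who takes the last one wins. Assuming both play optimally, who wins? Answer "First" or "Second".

i:   0  1  2  3  4  5  6  7  8  9 10 11 12 13 14 15 16 17 18 19 20 21 22 23 24 25 26 27 28 29 30 31
     L  W  L  W  L  W  W  W  W  W  W  W  L  W  L  W  L  W  W  W  W  W  W  W  L  W  L  W  L  W  W  W
Position 31 is W, so the first player wins.

First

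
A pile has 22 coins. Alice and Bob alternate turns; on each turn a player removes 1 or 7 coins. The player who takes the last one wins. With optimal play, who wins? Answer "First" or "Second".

W/L table (W = player to move can force a win):
i:   0  1  2  3  4  5  6  7  8  9 10 11 12 13 14 15 16 17 18 19 20 21 22
     L  W  L  W  L  W  L  W  L  W  L  W  L  W  L  W  L  W  L  W  L  W  L
Position 22 is L, so the second player wins.

Second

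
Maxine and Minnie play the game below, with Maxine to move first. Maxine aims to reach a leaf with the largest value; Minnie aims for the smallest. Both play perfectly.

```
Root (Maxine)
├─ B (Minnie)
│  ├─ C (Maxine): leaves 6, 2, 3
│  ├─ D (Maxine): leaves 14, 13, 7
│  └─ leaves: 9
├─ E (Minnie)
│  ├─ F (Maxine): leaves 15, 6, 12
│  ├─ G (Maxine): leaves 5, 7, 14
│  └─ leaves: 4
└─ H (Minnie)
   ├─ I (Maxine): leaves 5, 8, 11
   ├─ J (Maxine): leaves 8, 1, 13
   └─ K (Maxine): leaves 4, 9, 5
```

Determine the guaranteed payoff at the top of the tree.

9

C (Maxine): max(6, 2, 3) = 6
D (Maxine): max(14, 13, 7) = 14
B (Minnie): min(6, 14, 9) = 6
F (Maxine): max(15, 6, 12) = 15
G (Maxine): max(5, 7, 14) = 14
E (Minnie): min(15, 14, 4) = 4
I (Maxine): max(5, 8, 11) = 11
J (Maxine): max(8, 1, 13) = 13
K (Maxine): max(4, 9, 5) = 9
H (Minnie): min(11, 13, 9) = 9
Root (Maxine): max(6, 4, 9) = 9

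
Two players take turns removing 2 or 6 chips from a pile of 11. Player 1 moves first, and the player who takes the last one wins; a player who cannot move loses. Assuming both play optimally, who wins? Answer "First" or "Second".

Compute winning (W) and losing (L) positions by backward induction:
i:   0  1  2  3  4  5  6  7  8  9 10 11
     L  L  W  W  L  L  W  W  L  L  W  W
Position 11 is W, so the first player wins.

First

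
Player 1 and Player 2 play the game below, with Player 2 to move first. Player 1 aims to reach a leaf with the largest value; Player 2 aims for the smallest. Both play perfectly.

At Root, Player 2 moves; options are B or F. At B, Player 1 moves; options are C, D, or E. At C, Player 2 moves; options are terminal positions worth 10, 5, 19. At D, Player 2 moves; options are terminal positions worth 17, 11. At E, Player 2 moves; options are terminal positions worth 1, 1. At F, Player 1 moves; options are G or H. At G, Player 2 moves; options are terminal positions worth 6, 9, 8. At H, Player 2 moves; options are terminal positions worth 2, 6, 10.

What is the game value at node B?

C: min(10, 5, 19) = 5
D: min(17, 11) = 11
E: min(1, 1) = 1
B: max(5, 11, 1) = 11

11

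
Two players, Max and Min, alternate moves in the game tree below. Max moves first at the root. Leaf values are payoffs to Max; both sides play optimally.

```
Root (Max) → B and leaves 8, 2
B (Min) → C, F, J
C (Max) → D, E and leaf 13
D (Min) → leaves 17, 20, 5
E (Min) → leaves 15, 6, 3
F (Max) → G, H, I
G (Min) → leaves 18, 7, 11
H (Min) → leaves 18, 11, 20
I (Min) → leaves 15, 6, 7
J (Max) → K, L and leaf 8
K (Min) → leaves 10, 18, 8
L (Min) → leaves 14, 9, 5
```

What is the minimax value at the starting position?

8

D (Min): min(17, 20, 5) = 5
E (Min): min(15, 6, 3) = 3
C (Max): max(5, 3, 13) = 13
G (Min): min(18, 7, 11) = 7
H (Min): min(18, 11, 20) = 11
I (Min): min(15, 6, 7) = 6
F (Max): max(7, 11, 6) = 11
K (Min): min(10, 18, 8) = 8
L (Min): min(14, 9, 5) = 5
J (Max): max(8, 5, 8) = 8
B (Min): min(13, 11, 8) = 8
Root (Max): max(8, 8, 2) = 8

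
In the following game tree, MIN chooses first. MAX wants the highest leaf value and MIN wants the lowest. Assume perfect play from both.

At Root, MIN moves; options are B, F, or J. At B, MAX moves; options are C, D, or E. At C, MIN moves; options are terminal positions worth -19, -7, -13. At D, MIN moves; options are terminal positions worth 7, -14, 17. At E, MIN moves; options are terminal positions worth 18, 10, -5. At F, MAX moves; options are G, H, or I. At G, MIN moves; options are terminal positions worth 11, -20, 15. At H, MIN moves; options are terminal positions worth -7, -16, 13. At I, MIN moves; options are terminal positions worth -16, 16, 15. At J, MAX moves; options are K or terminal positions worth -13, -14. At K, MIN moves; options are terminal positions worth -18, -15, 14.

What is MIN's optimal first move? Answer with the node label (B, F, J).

F

C (MIN): min(-19, -7, -13) = -19
D (MIN): min(7, -14, 17) = -14
E (MIN): min(18, 10, -5) = -5
B (MAX): max(-19, -14, -5) = -5
G (MIN): min(11, -20, 15) = -20
H (MIN): min(-7, -16, 13) = -16
I (MIN): min(-16, 16, 15) = -16
F (MAX): max(-20, -16, -16) = -16
K (MIN): min(-18, -15, 14) = -18
J (MAX): max(-18, -13, -14) = -13
Root (MIN): min(-5, -16, -13) = -16
MIN picks the child with the lowest value: F (value -16).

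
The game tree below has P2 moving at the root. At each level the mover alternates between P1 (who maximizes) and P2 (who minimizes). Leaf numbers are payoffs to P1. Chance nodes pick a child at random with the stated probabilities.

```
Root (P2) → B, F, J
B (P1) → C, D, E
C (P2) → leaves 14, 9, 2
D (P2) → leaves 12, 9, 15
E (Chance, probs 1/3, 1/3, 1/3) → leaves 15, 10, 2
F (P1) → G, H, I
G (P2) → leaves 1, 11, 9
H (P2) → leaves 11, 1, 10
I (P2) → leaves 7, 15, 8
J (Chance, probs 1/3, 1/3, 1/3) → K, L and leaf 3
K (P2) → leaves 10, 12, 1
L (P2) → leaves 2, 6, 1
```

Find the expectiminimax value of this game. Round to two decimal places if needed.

C (P2): min(14, 9, 2) = 2
D (P2): min(12, 9, 15) = 9
E (Chance): 1/3·15 + 1/3·10 + 1/3·2 = 9
B (P1): max(2, 9, 9) = 9
G (P2): min(1, 11, 9) = 1
H (P2): min(11, 1, 10) = 1
I (P2): min(7, 15, 8) = 7
F (P1): max(1, 1, 7) = 7
K (P2): min(10, 12, 1) = 1
L (P2): min(2, 6, 1) = 1
J (Chance): 1/3·1 + 1/3·1 + 1/3·3 = 1.67
Root (P2): min(9, 7, 1.67) = 1.67

1.67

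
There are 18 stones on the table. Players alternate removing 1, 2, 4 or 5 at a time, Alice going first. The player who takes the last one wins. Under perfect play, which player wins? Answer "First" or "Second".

Compute winning (W) and losing (L) positions by backward induction:
i:   0  1  2  3  4  5  6  7  8  9 10 11 12 13 14 15 16 17 18
     L  W  W  L  W  W  L  W  W  L  W  W  L  W  W  L  W  W  L
Position 18 is L, so the second player wins.

Second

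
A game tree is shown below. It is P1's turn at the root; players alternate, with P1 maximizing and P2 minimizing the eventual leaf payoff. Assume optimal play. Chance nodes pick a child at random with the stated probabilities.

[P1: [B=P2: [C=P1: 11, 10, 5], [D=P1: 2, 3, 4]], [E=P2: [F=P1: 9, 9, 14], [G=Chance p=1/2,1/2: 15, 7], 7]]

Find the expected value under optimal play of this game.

7

C (P1): max(11, 10, 5) = 11
D (P1): max(2, 3, 4) = 4
B (P2): min(11, 4) = 4
F (P1): max(9, 9, 14) = 14
G (Chance): 1/2·15 + 1/2·7 = 11
E (P2): min(14, 11, 7) = 7
Root (P1): max(4, 7) = 7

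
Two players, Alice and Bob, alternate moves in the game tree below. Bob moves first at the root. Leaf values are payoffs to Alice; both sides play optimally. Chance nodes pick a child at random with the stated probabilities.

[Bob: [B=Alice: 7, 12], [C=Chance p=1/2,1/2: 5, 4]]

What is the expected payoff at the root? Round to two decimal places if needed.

B (Alice): max(7, 12) = 12
C (Chance): 1/2·5 + 1/2·4 = 4.5
Root (Bob): min(12, 4.5) = 4.5

4.5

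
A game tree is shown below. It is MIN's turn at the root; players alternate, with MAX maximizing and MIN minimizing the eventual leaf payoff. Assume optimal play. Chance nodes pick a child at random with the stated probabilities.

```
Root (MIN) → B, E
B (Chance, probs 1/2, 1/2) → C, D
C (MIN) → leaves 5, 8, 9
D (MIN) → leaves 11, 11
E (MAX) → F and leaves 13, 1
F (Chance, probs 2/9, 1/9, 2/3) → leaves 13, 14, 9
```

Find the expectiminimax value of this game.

C (MIN): min(5, 8, 9) = 5
D (MIN): min(11, 11) = 11
B (Chance): 1/2·5 + 1/2·11 = 8
F (Chance): 2/9·13 + 1/9·14 + 2/3·9 = 10.44
E (MAX): max(10.44, 13, 1) = 13
Root (MIN): min(8, 13) = 8

8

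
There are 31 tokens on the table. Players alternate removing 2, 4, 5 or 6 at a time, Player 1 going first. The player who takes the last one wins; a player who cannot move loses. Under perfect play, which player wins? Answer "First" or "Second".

Positions where the player to move wins (W) vs loses (L):
i:   0  1  2  3  4  5  6  7  8  9 10 11 12 13 14 15 16 17 18 19 20 21 22 23 24 25 26 27 28 29 30 31
     L  L  W  W  W  W  W  W  L  L  W  W  W  W  W  W  L  L  W  W  W  W  W  W  L  L  W  W  W  W  W  W
Position 31 is W, so the first player wins.

First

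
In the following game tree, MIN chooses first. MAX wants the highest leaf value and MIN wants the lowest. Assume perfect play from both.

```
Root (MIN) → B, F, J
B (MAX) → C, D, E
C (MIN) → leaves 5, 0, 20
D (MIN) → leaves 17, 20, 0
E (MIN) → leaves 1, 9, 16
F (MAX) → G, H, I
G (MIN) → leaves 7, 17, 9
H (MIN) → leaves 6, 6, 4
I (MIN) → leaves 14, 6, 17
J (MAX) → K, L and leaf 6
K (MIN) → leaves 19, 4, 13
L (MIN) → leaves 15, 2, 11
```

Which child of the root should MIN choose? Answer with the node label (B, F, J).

B

C (MIN): min(5, 0, 20) = 0
D (MIN): min(17, 20, 0) = 0
E (MIN): min(1, 9, 16) = 1
B (MAX): max(0, 0, 1) = 1
G (MIN): min(7, 17, 9) = 7
H (MIN): min(6, 6, 4) = 4
I (MIN): min(14, 6, 17) = 6
F (MAX): max(7, 4, 6) = 7
K (MIN): min(19, 4, 13) = 4
L (MIN): min(15, 2, 11) = 2
J (MAX): max(4, 2, 6) = 6
Root (MIN): min(1, 7, 6) = 1
MIN picks the child with the lowest value: B (value 1).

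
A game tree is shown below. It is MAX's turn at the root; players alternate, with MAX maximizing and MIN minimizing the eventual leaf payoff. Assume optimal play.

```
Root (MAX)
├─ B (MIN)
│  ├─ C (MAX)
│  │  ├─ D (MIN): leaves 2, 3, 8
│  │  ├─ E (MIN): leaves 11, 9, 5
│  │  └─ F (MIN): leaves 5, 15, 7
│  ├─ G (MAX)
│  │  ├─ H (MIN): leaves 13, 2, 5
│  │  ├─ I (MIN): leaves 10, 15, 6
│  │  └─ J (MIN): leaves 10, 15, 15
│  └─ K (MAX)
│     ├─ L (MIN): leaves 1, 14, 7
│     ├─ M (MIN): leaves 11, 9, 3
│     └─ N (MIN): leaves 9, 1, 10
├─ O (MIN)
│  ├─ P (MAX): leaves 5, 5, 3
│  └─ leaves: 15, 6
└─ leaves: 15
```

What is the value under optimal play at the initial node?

15

D (MIN): min(2, 3, 8) = 2
E (MIN): min(11, 9, 5) = 5
F (MIN): min(5, 15, 7) = 5
C (MAX): max(2, 5, 5) = 5
H (MIN): min(13, 2, 5) = 2
I (MIN): min(10, 15, 6) = 6
J (MIN): min(10, 15, 15) = 10
G (MAX): max(2, 6, 10) = 10
L (MIN): min(1, 14, 7) = 1
M (MIN): min(11, 9, 3) = 3
N (MIN): min(9, 1, 10) = 1
K (MAX): max(1, 3, 1) = 3
B (MIN): min(5, 10, 3) = 3
P (MAX): max(5, 5, 3) = 5
O (MIN): min(5, 15, 6) = 5
Root (MAX): max(3, 5, 15) = 15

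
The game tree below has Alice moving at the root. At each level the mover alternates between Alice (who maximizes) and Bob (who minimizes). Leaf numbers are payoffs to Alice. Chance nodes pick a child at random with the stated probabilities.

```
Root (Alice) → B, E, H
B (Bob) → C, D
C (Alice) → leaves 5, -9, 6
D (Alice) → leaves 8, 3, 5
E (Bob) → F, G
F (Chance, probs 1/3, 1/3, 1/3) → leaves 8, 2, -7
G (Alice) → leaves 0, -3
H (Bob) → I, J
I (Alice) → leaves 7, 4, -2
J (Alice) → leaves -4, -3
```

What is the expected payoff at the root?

6

C (Alice): max(5, -9, 6) = 6
D (Alice): max(8, 3, 5) = 8
B (Bob): min(6, 8) = 6
F (Chance): 1/3·8 + 1/3·2 + 1/3·-7 = 1
G (Alice): max(0, -3) = 0
E (Bob): min(1, 0) = 0
I (Alice): max(7, 4, -2) = 7
J (Alice): max(-4, -3) = -3
H (Bob): min(7, -3) = -3
Root (Alice): max(6, 0, -3) = 6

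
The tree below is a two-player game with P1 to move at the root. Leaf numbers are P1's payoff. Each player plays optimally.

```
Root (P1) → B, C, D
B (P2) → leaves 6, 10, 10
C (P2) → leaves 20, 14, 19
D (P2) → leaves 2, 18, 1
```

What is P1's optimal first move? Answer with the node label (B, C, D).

B (P2): min(6, 10, 10) = 6
C (P2): min(20, 14, 19) = 14
D (P2): min(2, 18, 1) = 1
Root (P1): max(6, 14, 1) = 14
P1 picks the child with the highest value: C (value 14).

C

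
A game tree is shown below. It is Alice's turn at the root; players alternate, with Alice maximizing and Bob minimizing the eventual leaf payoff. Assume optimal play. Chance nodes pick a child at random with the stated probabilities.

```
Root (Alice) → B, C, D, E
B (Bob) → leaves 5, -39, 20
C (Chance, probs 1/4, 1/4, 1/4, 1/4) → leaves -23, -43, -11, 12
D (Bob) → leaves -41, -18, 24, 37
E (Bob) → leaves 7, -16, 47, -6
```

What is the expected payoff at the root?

B (Bob): min(5, -39, 20) = -39
C (Chance): 1/4·-23 + 1/4·-43 + 1/4·-11 + 1/4·12 = -16.25
D (Bob): min(-41, -18, 24, 37) = -41
E (Bob): min(7, -16, 47, -6) = -16
Root (Alice): max(-39, -16.25, -41, -16) = -16

-16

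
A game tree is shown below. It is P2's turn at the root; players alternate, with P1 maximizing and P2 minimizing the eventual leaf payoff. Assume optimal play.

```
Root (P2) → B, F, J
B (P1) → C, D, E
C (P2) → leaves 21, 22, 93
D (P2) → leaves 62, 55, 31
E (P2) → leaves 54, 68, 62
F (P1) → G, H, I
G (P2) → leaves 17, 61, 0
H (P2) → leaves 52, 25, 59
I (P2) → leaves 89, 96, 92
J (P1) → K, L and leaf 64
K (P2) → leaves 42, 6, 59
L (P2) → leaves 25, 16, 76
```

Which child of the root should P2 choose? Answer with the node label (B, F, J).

C (P2): min(21, 22, 93) = 21
D (P2): min(62, 55, 31) = 31
E (P2): min(54, 68, 62) = 54
B (P1): max(21, 31, 54) = 54
G (P2): min(17, 61, 0) = 0
H (P2): min(52, 25, 59) = 25
I (P2): min(89, 96, 92) = 89
F (P1): max(0, 25, 89) = 89
K (P2): min(42, 6, 59) = 6
L (P2): min(25, 16, 76) = 16
J (P1): max(6, 16, 64) = 64
Root (P2): min(54, 89, 64) = 54
P2 picks the child with the lowest value: B (value 54).

B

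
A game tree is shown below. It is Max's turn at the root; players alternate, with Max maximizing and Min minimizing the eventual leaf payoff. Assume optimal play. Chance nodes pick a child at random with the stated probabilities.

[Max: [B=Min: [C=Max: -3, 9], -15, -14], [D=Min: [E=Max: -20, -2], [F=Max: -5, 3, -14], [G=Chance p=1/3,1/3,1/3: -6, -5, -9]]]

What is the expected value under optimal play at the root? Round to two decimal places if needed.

C (Max): max(-3, 9) = 9
B (Min): min(9, -15, -14) = -15
E (Max): max(-20, -2) = -2
F (Max): max(-5, 3, -14) = 3
G (Chance): 1/3·-6 + 1/3·-5 + 1/3·-9 = -6.67
D (Min): min(-2, 3, -6.67) = -6.67
Root (Max): max(-15, -6.67) = -6.67

-6.67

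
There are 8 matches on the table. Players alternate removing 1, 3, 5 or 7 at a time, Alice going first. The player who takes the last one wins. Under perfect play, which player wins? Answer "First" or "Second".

W/L table (W = player to move can force a win):
i:   0  1  2  3  4  5  6  7  8
     L  W  L  W  L  W  L  W  L
Position 8 is L, so the second player wins.

Second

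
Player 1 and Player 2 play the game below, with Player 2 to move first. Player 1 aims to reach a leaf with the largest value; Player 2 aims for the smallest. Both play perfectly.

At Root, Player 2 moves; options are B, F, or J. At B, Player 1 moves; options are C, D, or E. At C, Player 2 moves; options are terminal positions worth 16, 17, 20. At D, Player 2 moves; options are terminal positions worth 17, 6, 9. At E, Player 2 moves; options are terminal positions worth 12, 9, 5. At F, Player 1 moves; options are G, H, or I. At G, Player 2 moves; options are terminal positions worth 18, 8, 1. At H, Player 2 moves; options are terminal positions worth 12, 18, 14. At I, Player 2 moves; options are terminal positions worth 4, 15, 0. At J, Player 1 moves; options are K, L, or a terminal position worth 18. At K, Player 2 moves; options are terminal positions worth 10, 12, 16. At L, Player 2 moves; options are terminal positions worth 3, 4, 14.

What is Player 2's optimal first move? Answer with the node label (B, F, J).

F

C (Player 2): min(16, 17, 20) = 16
D (Player 2): min(17, 6, 9) = 6
E (Player 2): min(12, 9, 5) = 5
B (Player 1): max(16, 6, 5) = 16
G (Player 2): min(18, 8, 1) = 1
H (Player 2): min(12, 18, 14) = 12
I (Player 2): min(4, 15, 0) = 0
F (Player 1): max(1, 12, 0) = 12
K (Player 2): min(10, 12, 16) = 10
L (Player 2): min(3, 4, 14) = 3
J (Player 1): max(10, 3, 18) = 18
Root (Player 2): min(16, 12, 18) = 12
Player 2 picks the child with the lowest value: F (value 12).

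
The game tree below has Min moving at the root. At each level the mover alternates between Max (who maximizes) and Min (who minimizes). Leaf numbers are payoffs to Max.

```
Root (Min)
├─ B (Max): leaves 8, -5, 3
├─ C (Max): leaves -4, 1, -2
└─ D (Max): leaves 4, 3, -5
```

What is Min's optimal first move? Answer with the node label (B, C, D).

C

B (Max): max(8, -5, 3) = 8
C (Max): max(-4, 1, -2) = 1
D (Max): max(4, 3, -5) = 4
Root (Min): min(8, 1, 4) = 1
Min picks the child with the lowest value: C (value 1).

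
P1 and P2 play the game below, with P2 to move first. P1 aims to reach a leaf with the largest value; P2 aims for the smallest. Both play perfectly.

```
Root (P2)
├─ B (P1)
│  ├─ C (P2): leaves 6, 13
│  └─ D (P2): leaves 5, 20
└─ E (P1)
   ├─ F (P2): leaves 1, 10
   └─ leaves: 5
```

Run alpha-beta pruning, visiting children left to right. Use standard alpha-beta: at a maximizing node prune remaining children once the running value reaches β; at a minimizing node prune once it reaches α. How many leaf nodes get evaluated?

6

C [α=-∞,β=+∞]: v=6
D [α=6,β=+∞]: v=5 after child 1 ≤ α → α-cutoff, skip 1
B [α=-∞,β=+∞]: v=6
F [α=-∞,β=6]: v=1
E [α=-∞,β=6]: v=5
Root [α=-∞,β=+∞]: v=5
Leaves evaluated: 6 of 7.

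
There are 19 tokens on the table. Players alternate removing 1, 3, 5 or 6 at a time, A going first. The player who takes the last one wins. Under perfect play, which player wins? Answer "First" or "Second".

Compute winning (W) and losing (L) positions by backward induction:
i:   0  1  2  3  4  5  6  7  8  9 10 11 12 13 14 15 16 17 18 19
     L  W  L  W  L  W  W  W  W  W  W  L  W  L  W  L  W  W  W  W
Position 19 is W, so the first player wins.

First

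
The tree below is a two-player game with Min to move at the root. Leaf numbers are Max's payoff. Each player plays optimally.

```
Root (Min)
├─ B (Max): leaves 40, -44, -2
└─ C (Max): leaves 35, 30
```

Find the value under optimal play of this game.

B (Max): max(40, -44, -2) = 40
C (Max): max(35, 30) = 35
Root (Min): min(40, 35) = 35

35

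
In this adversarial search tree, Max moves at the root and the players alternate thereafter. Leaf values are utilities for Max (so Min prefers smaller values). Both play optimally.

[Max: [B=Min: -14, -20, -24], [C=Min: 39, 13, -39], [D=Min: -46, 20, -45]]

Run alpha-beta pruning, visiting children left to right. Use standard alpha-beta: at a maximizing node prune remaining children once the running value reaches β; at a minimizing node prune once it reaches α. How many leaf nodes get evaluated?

7

B [α=-∞,β=+∞]: v=-24
C [α=-24,β=+∞]: v=-39
D [α=-24,β=+∞]: v=-46 after child 1 ≤ α → α-cutoff, skip 2
Root [α=-∞,β=+∞]: v=-24
Leaves evaluated: 7 of 9.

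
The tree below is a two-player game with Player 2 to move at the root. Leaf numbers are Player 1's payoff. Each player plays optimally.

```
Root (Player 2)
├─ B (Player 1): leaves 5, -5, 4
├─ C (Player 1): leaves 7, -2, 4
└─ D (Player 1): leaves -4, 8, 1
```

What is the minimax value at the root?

B (Player 1): max(5, -5, 4) = 5
C (Player 1): max(7, -2, 4) = 7
D (Player 1): max(-4, 8, 1) = 8
Root (Player 2): min(5, 7, 8) = 5

5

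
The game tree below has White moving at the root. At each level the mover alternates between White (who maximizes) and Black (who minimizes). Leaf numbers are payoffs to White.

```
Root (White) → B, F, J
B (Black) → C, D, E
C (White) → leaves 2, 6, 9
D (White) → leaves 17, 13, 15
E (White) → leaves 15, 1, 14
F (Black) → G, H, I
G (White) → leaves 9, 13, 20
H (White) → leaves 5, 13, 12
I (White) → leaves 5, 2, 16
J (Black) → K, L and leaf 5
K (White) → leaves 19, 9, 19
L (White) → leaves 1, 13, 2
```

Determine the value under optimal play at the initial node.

C (White): max(2, 6, 9) = 9
D (White): max(17, 13, 15) = 17
E (White): max(15, 1, 14) = 15
B (Black): min(9, 17, 15) = 9
G (White): max(9, 13, 20) = 20
H (White): max(5, 13, 12) = 13
I (White): max(5, 2, 16) = 16
F (Black): min(20, 13, 16) = 13
K (White): max(19, 9, 19) = 19
L (White): max(1, 13, 2) = 13
J (Black): min(19, 13, 5) = 5
Root (White): max(9, 13, 5) = 13

13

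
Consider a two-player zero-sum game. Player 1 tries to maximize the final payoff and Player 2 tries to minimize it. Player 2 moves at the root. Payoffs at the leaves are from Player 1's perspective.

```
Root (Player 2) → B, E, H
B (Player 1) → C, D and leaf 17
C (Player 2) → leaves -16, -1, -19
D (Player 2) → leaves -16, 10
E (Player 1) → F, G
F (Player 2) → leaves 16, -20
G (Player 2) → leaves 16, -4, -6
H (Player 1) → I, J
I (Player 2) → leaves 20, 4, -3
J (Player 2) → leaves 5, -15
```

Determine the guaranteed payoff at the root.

C (Player 2): min(-16, -1, -19) = -19
D (Player 2): min(-16, 10) = -16
B (Player 1): max(-19, -16, 17) = 17
F (Player 2): min(16, -20) = -20
G (Player 2): min(16, -4, -6) = -6
E (Player 1): max(-20, -6) = -6
I (Player 2): min(20, 4, -3) = -3
J (Player 2): min(5, -15) = -15
H (Player 1): max(-3, -15) = -3
Root (Player 2): min(17, -6, -3) = -6

-6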